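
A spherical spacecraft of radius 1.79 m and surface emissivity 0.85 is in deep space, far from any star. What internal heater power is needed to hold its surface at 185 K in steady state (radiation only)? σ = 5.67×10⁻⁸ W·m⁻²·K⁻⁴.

P ≈ 2270 W

P = εσ·4πr²·T⁴.
4πr² = 40.26 m²; T⁴ = 1.171×10⁹ K⁴.
P = 0.85·5.67×10⁻⁸·40.26·1.171×10⁹.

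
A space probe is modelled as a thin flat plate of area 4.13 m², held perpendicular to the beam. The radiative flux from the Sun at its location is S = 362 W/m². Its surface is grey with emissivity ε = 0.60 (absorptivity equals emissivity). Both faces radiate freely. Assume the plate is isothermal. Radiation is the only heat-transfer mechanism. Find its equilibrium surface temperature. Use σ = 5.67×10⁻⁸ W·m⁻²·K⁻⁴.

At equilibrium, absorbed power = emitted power.
Absorbing cross-section = A = 4.130 m²; emitting surface = 2A = 8.260 m² (ratio 2).
εS·A_cross = εσ·A_surf·T⁴  ⇒  T⁴ = S/(2σ)   (ε cancels).
T⁴ = 362/(2·5.67×10⁻⁸) = 3.192×10⁹ K⁴.
T = (3.192×10⁹)^(1/4).

T ≈ 238 K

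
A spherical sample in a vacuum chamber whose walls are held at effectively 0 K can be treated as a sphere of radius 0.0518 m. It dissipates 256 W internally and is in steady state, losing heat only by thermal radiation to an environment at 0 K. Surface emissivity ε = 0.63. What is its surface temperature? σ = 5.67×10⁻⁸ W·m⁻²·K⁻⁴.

Steady state: internal power = radiated power, P = εσA T⁴.
Radiating area A = 4πr² = 0.03372 m².
T⁴ = P/(εσA) = 256/(0.63·5.67×10⁻⁸·0.03372) = 2.125×10¹¹ K⁴.
T = (2.125×10¹¹)^(1/4).

T ≈ 679 K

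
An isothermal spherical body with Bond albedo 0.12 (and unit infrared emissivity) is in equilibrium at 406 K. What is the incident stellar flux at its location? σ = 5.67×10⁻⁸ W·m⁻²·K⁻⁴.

S ≈ 7000 W/m²

(1−a)S·πr² = σ·4πr²·T⁴ ⇒ S = 4σT⁴/(1−a).
S = 4·5.67×10⁻⁸·2.717×10¹⁰/0.880.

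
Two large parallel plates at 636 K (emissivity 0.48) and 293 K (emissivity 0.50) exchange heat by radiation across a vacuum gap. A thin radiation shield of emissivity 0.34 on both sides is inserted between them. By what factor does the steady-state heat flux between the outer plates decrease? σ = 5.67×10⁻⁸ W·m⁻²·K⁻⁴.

Without shield: q₀ = σΔ(T⁴)/(1/ε₁+1/ε₂−1) with denominator 3.083.
With shield the two gaps are in series; the resistances add: (1/ε₁+1/ε_s−1)+(1/ε_s+1/ε₂−1) = 4.025+3.941 = 7.966.
Heat-flux ratio q₀/q = 7.966/3.083.

factor ≈ 2.58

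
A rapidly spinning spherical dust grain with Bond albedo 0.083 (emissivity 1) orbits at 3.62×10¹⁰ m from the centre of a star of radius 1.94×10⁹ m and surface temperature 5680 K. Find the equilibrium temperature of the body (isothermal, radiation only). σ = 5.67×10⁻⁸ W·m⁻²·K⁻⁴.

T ≈ 910 K

The star's surface emits σT_*⁴; at distance d the flux is S = σT_*⁴(R_*/d)².
S = 5.67×10⁻⁸·(5680)⁴·(1.94×10⁹/3.62×10¹⁰)² = 1.695×10⁵ W/m².
For an isothermal sphere T⁴ = (1−a)S/(4σ) = 6.853×10¹¹ K⁴.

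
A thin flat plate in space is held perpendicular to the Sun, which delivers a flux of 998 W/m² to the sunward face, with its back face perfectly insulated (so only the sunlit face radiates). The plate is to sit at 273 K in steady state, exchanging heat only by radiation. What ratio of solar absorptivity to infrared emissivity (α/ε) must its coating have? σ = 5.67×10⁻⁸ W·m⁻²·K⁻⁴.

α/ε ≈ 0.316

Balance: αS·A = εσ·1A·T⁴ ⇒ α/ε = σT⁴/S.
α/ε = 5.67×10⁻⁸·(273)⁴/998 = 5.67×10⁻⁸·5.555×10⁹/998.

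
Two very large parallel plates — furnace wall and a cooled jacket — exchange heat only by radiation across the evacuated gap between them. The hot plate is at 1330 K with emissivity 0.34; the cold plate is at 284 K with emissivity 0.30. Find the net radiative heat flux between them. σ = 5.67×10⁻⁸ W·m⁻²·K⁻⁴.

For two infinite grey parallel plates, q = σ(T₁⁴ − T₂⁴)/(1/ε₁ + 1/ε₂ − 1).
T₁⁴ − T₂⁴ = 3.129×10¹² − 6.505×10⁹ = 3.123×10¹² K⁴.
1/ε₁ + 1/ε₂ − 1 = 2.941 + 3.333 − 1 = 5.275.
q = 5.67×10⁻⁸ × 3.123×10¹² / 5.275.

q ≈ 33600 W/m²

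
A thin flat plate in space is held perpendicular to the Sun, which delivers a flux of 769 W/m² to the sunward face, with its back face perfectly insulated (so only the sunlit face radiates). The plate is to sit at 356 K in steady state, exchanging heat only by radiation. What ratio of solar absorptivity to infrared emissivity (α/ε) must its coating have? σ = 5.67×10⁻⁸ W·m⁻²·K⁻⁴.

Balance: αS·A = εσ·1A·T⁴ ⇒ α/ε = σT⁴/S.
α/ε = 5.67×10⁻⁸·(356)⁴/769 = 5.67×10⁻⁸·1.606×10¹⁰/769.

α/ε ≈ 1.18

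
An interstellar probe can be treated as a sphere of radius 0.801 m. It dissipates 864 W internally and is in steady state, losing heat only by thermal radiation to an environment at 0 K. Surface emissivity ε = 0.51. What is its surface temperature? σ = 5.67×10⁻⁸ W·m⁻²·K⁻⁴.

T ≈ 247 K

Steady state: internal power = radiated power, P = εσA T⁴.
Radiating area A = 4πr² = 8.063 m².
T⁴ = P/(εσA) = 864/(0.51·5.67×10⁻⁸·8.063) = 3.706×10⁹ K⁴.
T = (3.706×10⁹)^(1/4).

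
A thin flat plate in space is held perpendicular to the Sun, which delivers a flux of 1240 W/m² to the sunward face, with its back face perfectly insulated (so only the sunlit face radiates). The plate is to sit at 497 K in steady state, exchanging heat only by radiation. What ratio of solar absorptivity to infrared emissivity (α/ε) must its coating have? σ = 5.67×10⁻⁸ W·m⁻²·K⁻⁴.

Balance: αS·A = εσ·1A·T⁴ ⇒ α/ε = σT⁴/S.
α/ε = 5.67×10⁻⁸·(497)⁴/1240 = 5.67×10⁻⁸·6.101×10¹⁰/1240.

α/ε ≈ 2.79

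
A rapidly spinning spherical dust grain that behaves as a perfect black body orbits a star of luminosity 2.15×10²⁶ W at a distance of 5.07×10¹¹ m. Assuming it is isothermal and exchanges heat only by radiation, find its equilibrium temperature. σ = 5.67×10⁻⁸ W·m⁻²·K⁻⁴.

T ≈ 131 K

First find the stellar flux at distance d: S = L/(4πd²) = 2.15×10²⁶/(4π·(5.07×10¹¹)²) = 66.56 W/m².
For an isothermal sphere, absorbed (1−a)S·πr² = emitted σ·4πr²·T⁴, so T⁴ = (1−a)S/(4σ).
T⁴ = 1.00·66.56/(4·5.67×10⁻⁸) = 2.935×10⁸ K⁴.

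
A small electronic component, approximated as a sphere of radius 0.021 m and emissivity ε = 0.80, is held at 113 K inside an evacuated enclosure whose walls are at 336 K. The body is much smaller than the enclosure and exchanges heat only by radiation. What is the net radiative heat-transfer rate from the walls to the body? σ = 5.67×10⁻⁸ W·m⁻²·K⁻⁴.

For a small grey body in a large enclosure: P_net = εσA(T_body⁴ − T_wall⁴).
A = 4πr² = 0.005542 m²; T_body⁴ − T_wall⁴ = 1.630×10⁸ − 1.275×10¹⁰ = -1.258×10¹⁰ K⁴.
|P_net| = 0.80·5.67×10⁻⁸·0.005542·1.258×10¹⁰.

P_net ≈ 3.16 W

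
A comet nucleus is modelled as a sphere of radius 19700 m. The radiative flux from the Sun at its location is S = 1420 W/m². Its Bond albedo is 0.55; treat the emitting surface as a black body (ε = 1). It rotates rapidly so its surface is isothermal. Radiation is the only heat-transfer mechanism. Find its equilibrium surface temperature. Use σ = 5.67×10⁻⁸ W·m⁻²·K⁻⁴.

T ≈ 230 K

At equilibrium, absorbed power = emitted power.
Absorbing cross-section = πr² = 1.219×10⁹ m²; emitting surface = 4πr² = 4.877×10⁹ m² (ratio 4).
(1−a)S·A_cross = εσ·A_surf·T⁴  ⇒  T⁴ = (1−a)S/(4σ).
T⁴ = 0.450·1420/(4·5.67×10⁻⁸) = 2.817×10⁹ K⁴.
T = (2.817×10⁹)^(1/4).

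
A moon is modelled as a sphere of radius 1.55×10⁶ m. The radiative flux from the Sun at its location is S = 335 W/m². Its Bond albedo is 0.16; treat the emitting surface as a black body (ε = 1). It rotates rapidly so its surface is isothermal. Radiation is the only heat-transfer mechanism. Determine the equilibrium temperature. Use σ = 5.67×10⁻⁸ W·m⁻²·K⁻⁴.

At equilibrium, absorbed power = emitted power.
Absorbing cross-section = πr² = 7.548×10¹² m²; emitting surface = 4πr² = 3.019×10¹³ m² (ratio 4).
(1−a)S·A_cross = εσ·A_surf·T⁴  ⇒  T⁴ = (1−a)S/(4σ).
T⁴ = 0.840·335/(4·5.67×10⁻⁸) = 1.241×10⁹ K⁴.
T = (1.241×10⁹)^(1/4).

T ≈ 188 K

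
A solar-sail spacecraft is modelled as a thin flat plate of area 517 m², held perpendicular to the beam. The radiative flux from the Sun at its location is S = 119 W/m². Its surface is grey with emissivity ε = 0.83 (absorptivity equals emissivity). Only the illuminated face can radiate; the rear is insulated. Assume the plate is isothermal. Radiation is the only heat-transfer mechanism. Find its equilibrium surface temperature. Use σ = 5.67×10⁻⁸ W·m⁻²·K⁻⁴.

T ≈ 214 K

At equilibrium, absorbed power = emitted power.
Absorbing cross-section = A = 517.0 m²; emitting surface = A = 517.0 m² (ratio 1).
εS·A_cross = εσ·A_surf·T⁴  ⇒  T⁴ = S/(1σ)   (ε cancels).
T⁴ = 119/(1·5.67×10⁻⁸) = 2.099×10⁹ K⁴.
T = (2.099×10⁹)^(1/4).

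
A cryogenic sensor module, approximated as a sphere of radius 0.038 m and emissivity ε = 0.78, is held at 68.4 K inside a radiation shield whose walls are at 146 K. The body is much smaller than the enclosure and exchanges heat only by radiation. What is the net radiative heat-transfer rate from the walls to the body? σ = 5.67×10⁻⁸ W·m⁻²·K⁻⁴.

P_net ≈ 0.347 W

For a small grey body in a large enclosure: P_net = εσA(T_body⁴ − T_wall⁴).
A = 4πr² = 0.01815 m²; T_body⁴ − T_wall⁴ = 2.189×10⁷ − 4.544×10⁸ = -4.325×10⁸ K⁴.
|P_net| = 0.78·5.67×10⁻⁸·0.01815·4.325×10⁸.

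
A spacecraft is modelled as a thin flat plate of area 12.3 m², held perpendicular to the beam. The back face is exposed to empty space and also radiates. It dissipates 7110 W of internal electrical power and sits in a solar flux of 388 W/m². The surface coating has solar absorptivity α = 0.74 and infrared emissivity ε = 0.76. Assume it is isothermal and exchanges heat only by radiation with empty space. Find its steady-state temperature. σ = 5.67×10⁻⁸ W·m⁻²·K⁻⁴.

T ≈ 317 K

At steady state, absorbed solar power + internal power = radiated power.
Absorbed: α·S·A_cross = 0.74·388·12.30 = 3532 W (cross-section A).
Total input = 3532 + 7110 = 10640 W.
Radiated: εσ·A_surf·T⁴ with A_surf = 2A = 24.60 m².
T⁴ = 10640/(0.76·5.67×10⁻⁸·24.60) = 1.004×10¹⁰ K⁴.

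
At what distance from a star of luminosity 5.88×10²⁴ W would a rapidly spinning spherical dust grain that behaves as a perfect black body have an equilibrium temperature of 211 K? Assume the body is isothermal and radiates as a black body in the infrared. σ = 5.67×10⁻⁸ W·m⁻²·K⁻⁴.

For an isothermal black-emitting sphere, (1−a)S·πr² = σ·4πr²·T⁴ ⇒ S = 4σT⁴/(1−a).
S = 4·5.67×10⁻⁸·(211)⁴/1.00 = 449.5 W/m².
Flux falls as S = L/(4πd²), so d = √(L/(4πS)) = √(5.88×10²⁴/(4π·449.5)).

d ≈ 3.23×10¹⁰ m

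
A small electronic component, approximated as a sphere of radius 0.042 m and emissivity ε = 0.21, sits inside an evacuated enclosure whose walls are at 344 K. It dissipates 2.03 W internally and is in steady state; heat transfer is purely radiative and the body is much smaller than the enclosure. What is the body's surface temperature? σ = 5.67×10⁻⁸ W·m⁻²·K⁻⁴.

For a small grey body in a large enclosure, net radiated power = εσA(T⁴ − T_w⁴).
Steady state: P = εσA(T⁴ − T_w⁴) with A = 4πr² = 0.02217 m².
T⁴ = P/(εσA) + T_w⁴ = 2.03/(0.21·5.67×10⁻⁸·0.02217) + (344)⁴
    = 7.691×10⁹ + 1.400×10¹⁰ = 2.169×10¹⁰ K⁴.

T ≈ 384 K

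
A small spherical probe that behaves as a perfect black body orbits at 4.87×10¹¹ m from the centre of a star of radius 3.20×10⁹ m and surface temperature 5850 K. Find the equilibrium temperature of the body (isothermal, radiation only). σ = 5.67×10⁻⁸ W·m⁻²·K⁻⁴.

The star's surface emits σT_*⁴; at distance d the flux is S = σT_*⁴(R_*/d)².
S = 5.67×10⁻⁸·(5850)⁴·(3.20×10⁹/4.87×10¹¹)² = 2867 W/m².
For an isothermal sphere T⁴ = (1−a)S/(4σ) = 1.264×10¹⁰ K⁴.

T ≈ 335 K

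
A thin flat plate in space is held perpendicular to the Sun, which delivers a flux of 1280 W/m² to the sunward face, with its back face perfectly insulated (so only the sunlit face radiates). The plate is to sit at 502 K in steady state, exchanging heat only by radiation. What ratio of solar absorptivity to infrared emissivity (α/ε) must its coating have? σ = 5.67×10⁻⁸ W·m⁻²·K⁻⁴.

Balance: αS·A = εσ·1A·T⁴ ⇒ α/ε = σT⁴/S.
α/ε = 5.67×10⁻⁸·(502)⁴/1280 = 5.67×10⁻⁸·6.351×10¹⁰/1280.

α/ε ≈ 2.81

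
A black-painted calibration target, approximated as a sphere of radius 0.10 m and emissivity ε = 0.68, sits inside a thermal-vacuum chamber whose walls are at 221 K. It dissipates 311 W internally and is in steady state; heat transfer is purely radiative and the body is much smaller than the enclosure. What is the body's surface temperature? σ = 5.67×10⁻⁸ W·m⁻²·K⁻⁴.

For a small grey body in a large enclosure, net radiated power = εσA(T⁴ − T_w⁴).
Steady state: P = εσA(T⁴ − T_w⁴) with A = 4πr² = 0.1257 m².
T⁴ = P/(εσA) + T_w⁴ = 311/(0.68·5.67×10⁻⁸·0.1257) + (221)⁴
    = 6.419×10¹⁰ + 2.385×10⁹ = 6.657×10¹⁰ K⁴.

T ≈ 508 K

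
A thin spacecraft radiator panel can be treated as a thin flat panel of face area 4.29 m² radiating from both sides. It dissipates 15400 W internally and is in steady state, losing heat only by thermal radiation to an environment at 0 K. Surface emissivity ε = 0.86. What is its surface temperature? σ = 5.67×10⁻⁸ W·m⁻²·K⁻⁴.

Steady state: internal power = radiated power, P = εσA T⁴.
Radiating area A = 2·4.29 = 8.580 m².
T⁴ = P/(εσA) = 15400/(0.86·5.67×10⁻⁸·8.580) = 3.681×10¹⁰ K⁴.
T = (3.681×10¹⁰)^(1/4).

T ≈ 438 K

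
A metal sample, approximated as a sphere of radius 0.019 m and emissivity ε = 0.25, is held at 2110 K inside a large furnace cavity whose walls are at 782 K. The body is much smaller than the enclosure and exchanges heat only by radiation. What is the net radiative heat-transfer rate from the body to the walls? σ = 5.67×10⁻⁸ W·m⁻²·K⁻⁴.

P_net ≈ 1250 W

For a small grey body in a large enclosure: P_net = εσA(T_body⁴ − T_wall⁴).
A = 4πr² = 0.004536 m²; T_body⁴ − T_wall⁴ = 1.982×10¹³ − 3.740×10¹¹ = 1.945×10¹³ K⁴.
|P_net| = 0.25·5.67×10⁻⁸·0.004536·1.945×10¹³.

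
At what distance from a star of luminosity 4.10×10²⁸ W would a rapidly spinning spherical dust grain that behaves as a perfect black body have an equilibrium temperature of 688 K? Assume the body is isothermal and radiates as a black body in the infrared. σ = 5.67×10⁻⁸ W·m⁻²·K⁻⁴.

d ≈ 2.53×10¹¹ m

For an isothermal black-emitting sphere, (1−a)S·πr² = σ·4πr²·T⁴ ⇒ S = 4σT⁴/(1−a).
S = 4·5.67×10⁻⁸·(688)⁴/1.00 = 50820 W/m².
Flux falls as S = L/(4πd²), so d = √(L/(4πS)) = √(4.10×10²⁸/(4π·50820)).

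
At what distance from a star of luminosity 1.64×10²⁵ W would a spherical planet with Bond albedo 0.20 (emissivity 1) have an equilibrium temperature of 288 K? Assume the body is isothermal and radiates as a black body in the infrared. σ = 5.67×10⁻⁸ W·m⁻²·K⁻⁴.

For an isothermal black-emitting sphere, (1−a)S·πr² = σ·4πr²·T⁴ ⇒ S = 4σT⁴/(1−a).
S = 4·5.67×10⁻⁸·(288)⁴/0.800 = 1950 W/m².
Flux falls as S = L/(4πd²), so d = √(L/(4πS)) = √(1.64×10²⁵/(4π·1950)).

d ≈ 2.59×10¹⁰ m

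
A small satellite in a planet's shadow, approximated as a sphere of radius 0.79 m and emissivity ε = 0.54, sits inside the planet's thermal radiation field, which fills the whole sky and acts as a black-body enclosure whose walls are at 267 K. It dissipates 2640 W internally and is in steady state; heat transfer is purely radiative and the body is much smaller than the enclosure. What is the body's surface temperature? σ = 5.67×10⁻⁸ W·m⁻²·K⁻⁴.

For a small grey body in a large enclosure, net radiated power = εσA(T⁴ − T_w⁴).
Steady state: P = εσA(T⁴ − T_w⁴) with A = 4πr² = 7.843 m².
T⁴ = P/(εσA) + T_w⁴ = 2640/(0.54·5.67×10⁻⁸·7.843) + (267)⁴
    = 1.099×10¹⁰ + 5.082×10⁹ = 1.608×10¹⁰ K⁴.

T ≈ 356 K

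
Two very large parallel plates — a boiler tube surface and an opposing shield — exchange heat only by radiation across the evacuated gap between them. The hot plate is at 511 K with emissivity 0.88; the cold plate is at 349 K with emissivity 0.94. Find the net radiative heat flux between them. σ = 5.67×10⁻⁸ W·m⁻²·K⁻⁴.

q ≈ 2520 W/m²

For two infinite grey parallel plates, q = σ(T₁⁴ − T₂⁴)/(1/ε₁ + 1/ε₂ − 1).
T₁⁴ − T₂⁴ = 6.818×10¹⁰ − 1.484×10¹⁰ = 5.335×10¹⁰ K⁴.
1/ε₁ + 1/ε₂ − 1 = 1.136 + 1.064 − 1 = 1.200.
q = 5.67×10⁻⁸ × 5.335×10¹⁰ / 1.200.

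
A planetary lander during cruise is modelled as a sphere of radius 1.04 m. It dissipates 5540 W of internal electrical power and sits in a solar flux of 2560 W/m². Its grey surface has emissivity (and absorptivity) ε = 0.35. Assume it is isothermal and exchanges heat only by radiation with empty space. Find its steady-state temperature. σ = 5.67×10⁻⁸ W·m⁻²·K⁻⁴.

T ≈ 422 K

At steady state, absorbed solar power + internal power = radiated power.
Absorbed: α·S·A_cross = 0.35·2560·3.398 = 3045 W (cross-section πr²).
Total input = 3045 + 5540 = 8585 W.
Radiated: εσ·A_surf·T⁴ with A_surf = 4πr² = 13.59 m².
T⁴ = 8585/(0.35·5.67×10⁻⁸·13.59) = 3.183×10¹⁰ K⁴.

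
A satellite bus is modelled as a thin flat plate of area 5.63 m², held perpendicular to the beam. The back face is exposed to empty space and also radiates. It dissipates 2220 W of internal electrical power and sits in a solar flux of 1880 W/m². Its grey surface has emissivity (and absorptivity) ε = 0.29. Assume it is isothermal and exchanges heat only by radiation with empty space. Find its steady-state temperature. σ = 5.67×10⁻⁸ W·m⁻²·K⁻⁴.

T ≈ 411 K

At steady state, absorbed solar power + internal power = radiated power.
Absorbed: α·S·A_cross = 0.29·1880·5.630 = 3069 W (cross-section A).
Total input = 3069 + 2220 = 5289 W.
Radiated: εσ·A_surf·T⁴ with A_surf = 2A = 11.26 m².
T⁴ = 5289/(0.29·5.67×10⁻⁸·11.26) = 2.857×10¹⁰ K⁴.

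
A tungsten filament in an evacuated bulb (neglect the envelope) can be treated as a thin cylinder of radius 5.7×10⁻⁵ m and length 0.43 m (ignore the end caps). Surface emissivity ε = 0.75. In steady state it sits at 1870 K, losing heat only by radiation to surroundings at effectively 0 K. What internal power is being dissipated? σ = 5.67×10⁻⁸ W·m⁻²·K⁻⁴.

P ≈ 80.1 W

Steady state: P = εσA T⁴.
A = 2πrL = 1.540×10⁻⁴ m²; T⁴ = (1870)⁴ = 1.223×10¹³ K⁴.
P = 0.75 × 5.67×10⁻⁸ × 1.540×10⁻⁴ × 1.223×10¹³.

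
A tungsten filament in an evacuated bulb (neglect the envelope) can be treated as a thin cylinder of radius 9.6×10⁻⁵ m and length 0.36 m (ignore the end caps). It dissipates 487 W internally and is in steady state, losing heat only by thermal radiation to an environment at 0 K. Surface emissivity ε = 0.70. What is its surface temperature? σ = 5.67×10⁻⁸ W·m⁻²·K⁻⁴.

T ≈ 2740 K

Steady state: internal power = radiated power, P = εσA T⁴.
Radiating area A = 2πrL = 2.171×10⁻⁴ m².
T⁴ = P/(εσA) = 487/(0.70·5.67×10⁻⁸·2.171×10⁻⁴) = 5.651×10¹³ K⁴.
T = (5.651×10¹³)^(1/4).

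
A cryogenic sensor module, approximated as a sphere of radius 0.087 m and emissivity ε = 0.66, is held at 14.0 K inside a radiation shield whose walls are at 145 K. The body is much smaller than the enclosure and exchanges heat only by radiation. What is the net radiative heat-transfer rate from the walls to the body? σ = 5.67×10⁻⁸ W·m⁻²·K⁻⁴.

For a small grey body in a large enclosure: P_net = εσA(T_body⁴ − T_wall⁴).
A = 4πr² = 0.09511 m²; T_body⁴ − T_wall⁴ = 38420 − 4.421×10⁸ = -4.420×10⁸ K⁴.
|P_net| = 0.66·5.67×10⁻⁸·0.09511·4.420×10⁸.

P_net ≈ 1.57 W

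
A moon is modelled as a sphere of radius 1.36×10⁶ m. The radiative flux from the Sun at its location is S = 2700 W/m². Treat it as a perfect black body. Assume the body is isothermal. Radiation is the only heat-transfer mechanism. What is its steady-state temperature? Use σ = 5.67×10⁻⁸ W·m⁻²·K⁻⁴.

At equilibrium, absorbed power = emitted power.
Absorbing cross-section = πr² = 5.811×10¹² m²; emitting surface = 4πr² = 2.324×10¹³ m² (ratio 4).
S·A_cross = εσ·A_surf·T⁴  ⇒  T⁴ = S/(4σ).
T⁴ = 1.00·2700/(4·5.67×10⁻⁸) = 1.190×10¹⁰ K⁴.
T = (1.190×10¹⁰)^(1/4).

T ≈ 330 K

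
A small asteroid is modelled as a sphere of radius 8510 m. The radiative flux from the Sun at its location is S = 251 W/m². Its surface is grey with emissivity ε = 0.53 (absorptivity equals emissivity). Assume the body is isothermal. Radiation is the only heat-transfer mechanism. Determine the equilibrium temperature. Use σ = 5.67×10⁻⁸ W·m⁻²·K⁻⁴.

T ≈ 182 K

At equilibrium, absorbed power = emitted power.
Absorbing cross-section = πr² = 2.275×10⁸ m²; emitting surface = 4πr² = 9.101×10⁸ m² (ratio 4).
εS·A_cross = εσ·A_surf·T⁴  ⇒  T⁴ = S/(4σ)   (ε cancels).
T⁴ = 251/(4·5.67×10⁻⁸) = 1.107×10⁹ K⁴.
T = (1.107×10⁹)^(1/4).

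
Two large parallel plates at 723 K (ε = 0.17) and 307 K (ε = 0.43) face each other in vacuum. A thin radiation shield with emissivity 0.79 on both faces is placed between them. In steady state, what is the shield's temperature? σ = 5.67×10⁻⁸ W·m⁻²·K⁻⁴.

T_s ≈ 544 K

In steady state the net flux on the hot side equals that on the cold side.
σ(T₁⁴−T_s⁴)/D₁ = σ(T_s⁴−T₂⁴)/D₂, with D₁ = 1/ε₁+1/ε_s−1 = 6.148, D₂ = 1/ε_s+1/ε₂−1 = 2.591.
Solve for T_s⁴: T_s⁴ = (D₂·T₁⁴ + D₁·T₂⁴)/(D₁+D₂) = 8.727×10¹⁰ K⁴.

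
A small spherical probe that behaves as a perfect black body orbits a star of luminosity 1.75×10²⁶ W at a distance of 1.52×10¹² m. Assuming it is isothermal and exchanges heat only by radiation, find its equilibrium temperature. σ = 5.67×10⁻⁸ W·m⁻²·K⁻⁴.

T ≈ 71.8 K

First find the stellar flux at distance d: S = L/(4πd²) = 1.75×10²⁶/(4π·(1.52×10¹²)²) = 6.028 W/m².
For an isothermal sphere, absorbed (1−a)S·πr² = emitted σ·4πr²·T⁴, so T⁴ = (1−a)S/(4σ).
T⁴ = 1.00·6.028/(4·5.67×10⁻⁸) = 2.658×10⁷ K⁴.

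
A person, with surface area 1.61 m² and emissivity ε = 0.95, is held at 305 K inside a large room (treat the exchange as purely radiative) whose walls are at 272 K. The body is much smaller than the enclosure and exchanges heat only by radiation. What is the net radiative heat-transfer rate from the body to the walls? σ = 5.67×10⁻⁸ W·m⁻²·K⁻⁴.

For a small grey body in a large enclosure: P_net = εσA(T_body⁴ − T_wall⁴).
A = 1.61 m²; T_body⁴ − T_wall⁴ = 8.654×10⁹ − 5.474×10⁹ = 3.180×10⁹ K⁴.
|P_net| = 0.95·5.67×10⁻⁸·1.610·3.180×10⁹.

P_net ≈ 276 W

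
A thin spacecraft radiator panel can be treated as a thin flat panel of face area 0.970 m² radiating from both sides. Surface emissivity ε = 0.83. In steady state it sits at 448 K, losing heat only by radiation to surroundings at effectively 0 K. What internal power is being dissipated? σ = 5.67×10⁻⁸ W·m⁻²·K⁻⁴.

P ≈ 3680 W

Steady state: P = εσA T⁴.
A = 2·0.970 = 1.940 m²; T⁴ = (448)⁴ = 4.028×10¹⁰ K⁴.
P = 0.83 × 5.67×10⁻⁸ × 1.940 × 4.028×10¹⁰.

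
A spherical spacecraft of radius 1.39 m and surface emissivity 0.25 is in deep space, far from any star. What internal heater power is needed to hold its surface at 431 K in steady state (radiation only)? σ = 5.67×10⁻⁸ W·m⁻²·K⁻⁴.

P = εσ·4πr²·T⁴.
4πr² = 24.28 m²; T⁴ = 3.451×10¹⁰ K⁴.
P = 0.25·5.67×10⁻⁸·24.28·3.451×10¹⁰.

P ≈ 11900 W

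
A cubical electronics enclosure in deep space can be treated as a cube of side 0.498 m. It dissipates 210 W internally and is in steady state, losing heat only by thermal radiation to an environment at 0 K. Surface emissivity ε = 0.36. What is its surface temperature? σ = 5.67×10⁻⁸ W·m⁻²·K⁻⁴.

T ≈ 288 K

Steady state: internal power = radiated power, P = εσA T⁴.
Radiating area A = 6L² = 1.488 m².
T⁴ = P/(εσA) = 210/(0.36·5.67×10⁻⁸·1.488) = 6.914×10⁹ K⁴.
T = (6.914×10⁹)^(1/4).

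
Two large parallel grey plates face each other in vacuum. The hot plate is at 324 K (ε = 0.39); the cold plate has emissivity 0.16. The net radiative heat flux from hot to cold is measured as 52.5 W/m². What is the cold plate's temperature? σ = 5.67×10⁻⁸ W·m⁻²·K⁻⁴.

T₂ ≈ 248 K

q = σ(T₁⁴ − T₂⁴)/(1/ε₁ + 1/ε₂ − 1); denominator = 7.814.
T₂⁴ = T₁⁴ − q·(1/ε₁+1/ε₂−1)/σ = 1.102×10¹⁰ − 52.5·7.814/5.67×10⁻⁸
    = 3.785×10⁹ K⁴.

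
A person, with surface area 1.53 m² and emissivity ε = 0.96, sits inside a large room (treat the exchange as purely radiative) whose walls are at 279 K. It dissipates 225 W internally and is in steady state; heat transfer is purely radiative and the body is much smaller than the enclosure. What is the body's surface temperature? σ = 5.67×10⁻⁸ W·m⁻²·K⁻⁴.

T ≈ 306 K

For a small grey body in a large enclosure, net radiated power = εσA(T⁴ − T_w⁴).
Steady state: P = εσA(T⁴ − T_w⁴) with A = 1.53 m².
T⁴ = P/(εσA) + T_w⁴ = 225/(0.96·5.67×10⁻⁸·1.530) + (279)⁴
    = 2.702×10⁹ + 6.059×10⁹ = 8.761×10⁹ K⁴.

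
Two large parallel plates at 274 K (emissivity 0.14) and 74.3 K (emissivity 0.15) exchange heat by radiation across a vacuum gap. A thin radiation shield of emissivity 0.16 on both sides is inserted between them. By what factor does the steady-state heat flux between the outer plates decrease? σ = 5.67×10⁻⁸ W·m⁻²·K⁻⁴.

Without shield: q₀ = σΔ(T⁴)/(1/ε₁+1/ε₂−1) with denominator 12.81.
With shield the two gaps are in series; the resistances add: (1/ε₁+1/ε_s−1)+(1/ε_s+1/ε₂−1) = 12.39+11.92 = 24.31.
Heat-flux ratio q₀/q = 24.31/12.81.

factor ≈ 1.90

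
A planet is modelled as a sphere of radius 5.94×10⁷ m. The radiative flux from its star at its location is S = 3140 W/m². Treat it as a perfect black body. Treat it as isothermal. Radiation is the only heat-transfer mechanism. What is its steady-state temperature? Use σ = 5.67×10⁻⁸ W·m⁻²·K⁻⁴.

T ≈ 343 K

At equilibrium, absorbed power = emitted power.
Absorbing cross-section = πr² = 1.108×10¹⁶ m²; emitting surface = 4πr² = 4.434×10¹⁶ m² (ratio 4).
S·A_cross = εσ·A_surf·T⁴  ⇒  T⁴ = S/(4σ).
T⁴ = 1.00·3140/(4·5.67×10⁻⁸) = 1.384×10¹⁰ K⁴.
T = (1.384×10¹⁰)^(1/4).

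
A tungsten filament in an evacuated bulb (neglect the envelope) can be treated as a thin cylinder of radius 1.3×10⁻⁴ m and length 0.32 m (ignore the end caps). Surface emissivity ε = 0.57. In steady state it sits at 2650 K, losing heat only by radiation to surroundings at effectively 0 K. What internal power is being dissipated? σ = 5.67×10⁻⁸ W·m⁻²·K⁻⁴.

P ≈ 417 W

Steady state: P = εσA T⁴.
A = 2πrL = 2.614×10⁻⁴ m²; T⁴ = (2650)⁴ = 4.932×10¹³ K⁴.
P = 0.57 × 5.67×10⁻⁸ × 2.614×10⁻⁴ × 4.932×10¹³.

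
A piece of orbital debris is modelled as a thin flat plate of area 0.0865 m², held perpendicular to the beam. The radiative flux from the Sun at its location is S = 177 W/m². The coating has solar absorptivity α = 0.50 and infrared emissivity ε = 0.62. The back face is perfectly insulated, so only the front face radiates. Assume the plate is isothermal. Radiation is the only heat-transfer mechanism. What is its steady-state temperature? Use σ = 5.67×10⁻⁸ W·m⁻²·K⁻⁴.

T ≈ 224 K

At equilibrium, absorbed power = emitted power.
Absorbing cross-section = A = 0.08650 m²; emitting surface = A = 0.08650 m² (ratio 1).
αS·A_cross = εσ·A_surf·T⁴  ⇒  T⁴ = αS/(ε·1σ).
T⁴ = 0.500·177/(0.62·1·5.67×10⁻⁸) = 2.517×10⁹ K⁴.
T = (2.517×10⁹)^(1/4).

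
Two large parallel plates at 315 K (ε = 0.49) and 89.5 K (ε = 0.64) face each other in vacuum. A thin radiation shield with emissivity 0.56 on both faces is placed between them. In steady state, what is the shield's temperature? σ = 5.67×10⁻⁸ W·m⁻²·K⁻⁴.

In steady state the net flux on the hot side equals that on the cold side.
σ(T₁⁴−T_s⁴)/D₁ = σ(T_s⁴−T₂⁴)/D₂, with D₁ = 1/ε₁+1/ε_s−1 = 2.827, D₂ = 1/ε_s+1/ε₂−1 = 2.348.
Solve for T_s⁴: T_s⁴ = (D₂·T₁⁴ + D₁·T₂⁴)/(D₁+D₂) = 4.503×10⁹ K⁴.

T_s ≈ 259 K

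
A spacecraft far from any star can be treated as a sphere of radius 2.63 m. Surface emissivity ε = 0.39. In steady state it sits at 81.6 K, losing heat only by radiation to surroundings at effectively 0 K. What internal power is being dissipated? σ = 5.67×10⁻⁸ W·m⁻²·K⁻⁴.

Steady state: P = εσA T⁴.
A = 4πr² = 86.92 m²; T⁴ = (81.6)⁴ = 4.434×10⁷ K⁴.
P = 0.39 × 5.67×10⁻⁸ × 86.92 × 4.434×10⁷.

P ≈ 85.2 W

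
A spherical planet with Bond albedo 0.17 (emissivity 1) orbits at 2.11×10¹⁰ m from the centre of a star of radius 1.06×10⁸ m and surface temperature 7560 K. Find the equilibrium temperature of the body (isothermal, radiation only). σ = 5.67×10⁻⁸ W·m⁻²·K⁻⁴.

T ≈ 362 K

The star's surface emits σT_*⁴; at distance d the flux is S = σT_*⁴(R_*/d)².
S = 5.67×10⁻⁸·(7560)⁴·(1.06×10⁸/2.11×10¹⁰)² = 4674 W/m².
For an isothermal sphere T⁴ = (1−a)S/(4σ) = 1.711×10¹⁰ K⁴.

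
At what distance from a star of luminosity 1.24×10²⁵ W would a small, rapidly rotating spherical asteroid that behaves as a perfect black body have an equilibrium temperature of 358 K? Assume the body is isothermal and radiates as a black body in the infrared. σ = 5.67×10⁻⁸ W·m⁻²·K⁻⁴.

For an isothermal black-emitting sphere, (1−a)S·πr² = σ·4πr²·T⁴ ⇒ S = 4σT⁴/(1−a).
S = 4·5.67×10⁻⁸·(358)⁴/1.00 = 3725 W/m².
Flux falls as S = L/(4πd²), so d = √(L/(4πS)) = √(1.24×10²⁵/(4π·3725)).

d ≈ 1.63×10¹⁰ m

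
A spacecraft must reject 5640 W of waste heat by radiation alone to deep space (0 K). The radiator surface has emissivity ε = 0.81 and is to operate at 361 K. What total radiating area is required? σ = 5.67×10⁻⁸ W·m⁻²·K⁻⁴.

A ≈ 7.23 m²

P = εσA T⁴ ⇒ A = P/(εσT⁴).
T⁴ = 1.698×10¹⁰ K⁴.
A = 5640/(0.81 × 5.67×10⁻⁸ × 1.698×10¹⁰).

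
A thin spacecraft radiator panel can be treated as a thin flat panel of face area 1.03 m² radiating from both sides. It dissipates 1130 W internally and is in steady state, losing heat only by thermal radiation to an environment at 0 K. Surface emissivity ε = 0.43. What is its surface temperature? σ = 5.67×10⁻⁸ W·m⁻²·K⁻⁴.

T ≈ 387 K

Steady state: internal power = radiated power, P = εσA T⁴.
Radiating area A = 2·1.03 = 2.060 m².
T⁴ = P/(εσA) = 1130/(0.43·5.67×10⁻⁸·2.060) = 2.250×10¹⁰ K⁴.
T = (2.250×10¹⁰)^(1/4).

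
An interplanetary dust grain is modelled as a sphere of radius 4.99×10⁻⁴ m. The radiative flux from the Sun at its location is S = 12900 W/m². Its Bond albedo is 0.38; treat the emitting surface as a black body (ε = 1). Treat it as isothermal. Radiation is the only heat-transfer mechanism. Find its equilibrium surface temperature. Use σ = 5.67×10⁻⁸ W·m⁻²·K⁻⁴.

At equilibrium, absorbed power = emitted power.
Absorbing cross-section = πr² = 7.823×10⁻⁷ m²; emitting surface = 4πr² = 3.129×10⁻⁶ m² (ratio 4).
(1−a)S·A_cross = εσ·A_surf·T⁴  ⇒  T⁴ = (1−a)S/(4σ).
T⁴ = 0.620·12900/(4·5.67×10⁻⁸) = 3.526×10¹⁰ K⁴.
T = (3.526×10¹⁰)^(1/4).

T ≈ 433 K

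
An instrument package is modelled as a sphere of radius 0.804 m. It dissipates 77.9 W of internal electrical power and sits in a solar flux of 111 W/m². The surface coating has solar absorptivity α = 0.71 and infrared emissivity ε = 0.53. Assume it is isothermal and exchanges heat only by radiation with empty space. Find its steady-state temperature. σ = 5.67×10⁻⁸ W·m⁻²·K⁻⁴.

At steady state, absorbed solar power + internal power = radiated power.
Absorbed: α·S·A_cross = 0.71·111·2.031 = 160.0 W (cross-section πr²).
Total input = 160.0 + 77.9 = 237.9 W.
Radiated: εσ·A_surf·T⁴ with A_surf = 4πr² = 8.123 m².
T⁴ = 237.9/(0.53·5.67×10⁻⁸·8.123) = 9.748×10⁸ K⁴.

T ≈ 177 K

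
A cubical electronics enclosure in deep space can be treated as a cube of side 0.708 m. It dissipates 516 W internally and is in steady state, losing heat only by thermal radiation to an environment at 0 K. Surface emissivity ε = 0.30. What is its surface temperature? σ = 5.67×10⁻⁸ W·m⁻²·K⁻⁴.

Steady state: internal power = radiated power, P = εσA T⁴.
Radiating area A = 6L² = 3.008 m².
T⁴ = P/(εσA) = 516/(0.30·5.67×10⁻⁸·3.008) = 1.009×10¹⁰ K⁴.
T = (1.009×10¹⁰)^(1/4).

T ≈ 317 K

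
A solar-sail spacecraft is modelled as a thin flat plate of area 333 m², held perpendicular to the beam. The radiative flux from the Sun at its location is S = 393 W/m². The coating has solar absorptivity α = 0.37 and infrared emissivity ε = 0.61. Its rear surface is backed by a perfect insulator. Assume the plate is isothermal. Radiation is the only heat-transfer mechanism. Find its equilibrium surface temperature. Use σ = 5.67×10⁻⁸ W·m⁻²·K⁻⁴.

T ≈ 255 K

At equilibrium, absorbed power = emitted power.
Absorbing cross-section = A = 333.0 m²; emitting surface = A = 333.0 m² (ratio 1).
αS·A_cross = εσ·A_surf·T⁴  ⇒  T⁴ = αS/(ε·1σ).
T⁴ = 0.370·393/(0.61·1·5.67×10⁻⁸) = 4.204×10⁹ K⁴.
T = (4.204×10⁹)^(1/4).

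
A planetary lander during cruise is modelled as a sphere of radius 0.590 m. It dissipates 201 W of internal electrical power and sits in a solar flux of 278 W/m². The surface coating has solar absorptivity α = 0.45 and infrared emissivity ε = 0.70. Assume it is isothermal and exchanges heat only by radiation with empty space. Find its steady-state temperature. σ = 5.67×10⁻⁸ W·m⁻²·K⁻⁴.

At steady state, absorbed solar power + internal power = radiated power.
Absorbed: α·S·A_cross = 0.45·278·1.094 = 136.8 W (cross-section πr²).
Total input = 136.8 + 201 = 337.8 W.
Radiated: εσ·A_surf·T⁴ with A_surf = 4πr² = 4.374 m².
T⁴ = 337.8/(0.70·5.67×10⁻⁸·4.374) = 1.946×10⁹ K⁴.

T ≈ 210 K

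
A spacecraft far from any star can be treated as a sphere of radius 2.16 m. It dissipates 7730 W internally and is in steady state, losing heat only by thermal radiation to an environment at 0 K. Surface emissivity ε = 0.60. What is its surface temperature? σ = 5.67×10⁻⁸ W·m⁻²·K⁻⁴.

T ≈ 250 K

Steady state: internal power = radiated power, P = εσA T⁴.
Radiating area A = 4πr² = 58.63 m².
T⁴ = P/(εσA) = 7730/(0.60·5.67×10⁻⁸·58.63) = 3.876×10⁹ K⁴.
T = (3.876×10⁹)^(1/4).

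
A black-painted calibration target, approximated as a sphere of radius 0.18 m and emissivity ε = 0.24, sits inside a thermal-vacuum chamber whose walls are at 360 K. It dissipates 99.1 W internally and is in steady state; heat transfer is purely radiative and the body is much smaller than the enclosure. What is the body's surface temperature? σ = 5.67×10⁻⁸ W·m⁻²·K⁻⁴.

T ≈ 432 K

For a small grey body in a large enclosure, net radiated power = εσA(T⁴ − T_w⁴).
Steady state: P = εσA(T⁴ − T_w⁴) with A = 4πr² = 0.4072 m².
T⁴ = P/(εσA) + T_w⁴ = 99.1/(0.24·5.67×10⁻⁸·0.4072) + (360)⁴
    = 1.789×10¹⁰ + 1.680×10¹⁰ = 3.468×10¹⁰ K⁴.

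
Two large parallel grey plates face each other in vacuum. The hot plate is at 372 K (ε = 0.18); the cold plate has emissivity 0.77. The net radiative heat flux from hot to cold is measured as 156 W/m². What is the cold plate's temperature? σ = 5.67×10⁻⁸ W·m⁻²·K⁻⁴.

T₂ ≈ 235 K

q = σ(T₁⁴ − T₂⁴)/(1/ε₁ + 1/ε₂ − 1); denominator = 5.854.
T₂⁴ = T₁⁴ − q·(1/ε₁+1/ε₂−1)/σ = 1.915×10¹⁰ − 156·5.854/5.67×10⁻⁸
    = 3.043×10⁹ K⁴.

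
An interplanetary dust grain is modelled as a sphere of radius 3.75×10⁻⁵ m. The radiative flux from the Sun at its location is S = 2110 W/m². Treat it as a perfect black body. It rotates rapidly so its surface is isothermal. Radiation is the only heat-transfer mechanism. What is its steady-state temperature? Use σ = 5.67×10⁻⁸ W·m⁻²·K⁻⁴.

At equilibrium, absorbed power = emitted power.
Absorbing cross-section = πr² = 4.418×10⁻⁹ m²; emitting surface = 4πr² = 1.767×10⁻⁸ m² (ratio 4).
S·A_cross = εσ·A_surf·T⁴  ⇒  T⁴ = S/(4σ).
T⁴ = 1.00·2110/(4·5.67×10⁻⁸) = 9.303×10⁹ K⁴.
T = (9.303×10⁹)^(1/4).

T ≈ 311 K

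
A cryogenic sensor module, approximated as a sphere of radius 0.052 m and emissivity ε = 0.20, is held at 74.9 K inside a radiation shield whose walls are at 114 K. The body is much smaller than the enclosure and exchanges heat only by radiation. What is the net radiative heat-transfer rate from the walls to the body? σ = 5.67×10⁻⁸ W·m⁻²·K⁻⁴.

P_net ≈ 0.0530 W

For a small grey body in a large enclosure: P_net = εσA(T_body⁴ − T_wall⁴).
A = 4πr² = 0.03398 m²; T_body⁴ − T_wall⁴ = 3.147×10⁷ − 1.689×10⁸ = -1.374×10⁸ K⁴.
|P_net| = 0.20·5.67×10⁻⁸·0.03398·1.374×10⁸.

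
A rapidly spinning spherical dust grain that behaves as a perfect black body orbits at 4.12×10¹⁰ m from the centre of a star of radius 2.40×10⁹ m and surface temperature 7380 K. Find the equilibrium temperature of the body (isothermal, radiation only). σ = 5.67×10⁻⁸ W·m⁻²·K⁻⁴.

T ≈ 1260 K

The star's surface emits σT_*⁴; at distance d the flux is S = σT_*⁴(R_*/d)².
S = 5.67×10⁻⁸·(7380)⁴·(2.40×10⁹/4.12×10¹⁰)² = 5.707×10⁵ W/m².
For an isothermal sphere T⁴ = (1−a)S/(4σ) = 2.516×10¹² K⁴.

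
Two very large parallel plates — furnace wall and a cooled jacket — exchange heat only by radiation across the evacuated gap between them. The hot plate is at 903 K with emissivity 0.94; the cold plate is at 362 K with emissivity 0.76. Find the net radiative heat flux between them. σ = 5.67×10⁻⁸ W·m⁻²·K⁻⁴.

q ≈ 26600 W/m²

For two infinite grey parallel plates, q = σ(T₁⁴ − T₂⁴)/(1/ε₁ + 1/ε₂ − 1).
T₁⁴ − T₂⁴ = 6.649×10¹¹ − 1.717×10¹⁰ = 6.477×10¹¹ K⁴.
1/ε₁ + 1/ε₂ − 1 = 1.064 + 1.316 − 1 = 1.380.
q = 5.67×10⁻⁸ × 6.477×10¹¹ / 1.380.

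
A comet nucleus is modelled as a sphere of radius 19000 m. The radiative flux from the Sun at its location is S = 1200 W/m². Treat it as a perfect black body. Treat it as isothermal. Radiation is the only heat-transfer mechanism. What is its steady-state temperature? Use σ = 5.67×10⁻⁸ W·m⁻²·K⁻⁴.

At equilibrium, absorbed power = emitted power.
Absorbing cross-section = πr² = 1.134×10⁹ m²; emitting surface = 4πr² = 4.536×10⁹ m² (ratio 4).
S·A_cross = εσ·A_surf·T⁴  ⇒  T⁴ = S/(4σ).
T⁴ = 1.00·1200/(4·5.67×10⁻⁸) = 5.291×10⁹ K⁴.
T = (5.291×10⁹)^(1/4).

T ≈ 270 K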